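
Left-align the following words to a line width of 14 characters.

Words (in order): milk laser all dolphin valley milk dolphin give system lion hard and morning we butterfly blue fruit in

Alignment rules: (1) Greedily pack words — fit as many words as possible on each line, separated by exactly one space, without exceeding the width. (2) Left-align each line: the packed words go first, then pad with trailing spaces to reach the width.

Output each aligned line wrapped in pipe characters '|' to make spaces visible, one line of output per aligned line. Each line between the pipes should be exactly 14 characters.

Line 1: ['milk', 'laser', 'all'] (min_width=14, slack=0)
Line 2: ['dolphin', 'valley'] (min_width=14, slack=0)
Line 3: ['milk', 'dolphin'] (min_width=12, slack=2)
Line 4: ['give', 'system'] (min_width=11, slack=3)
Line 5: ['lion', 'hard', 'and'] (min_width=13, slack=1)
Line 6: ['morning', 'we'] (min_width=10, slack=4)
Line 7: ['butterfly', 'blue'] (min_width=14, slack=0)
Line 8: ['fruit', 'in'] (min_width=8, slack=6)

Answer: |milk laser all|
|dolphin valley|
|milk dolphin  |
|give system   |
|lion hard and |
|morning we    |
|butterfly blue|
|fruit in      |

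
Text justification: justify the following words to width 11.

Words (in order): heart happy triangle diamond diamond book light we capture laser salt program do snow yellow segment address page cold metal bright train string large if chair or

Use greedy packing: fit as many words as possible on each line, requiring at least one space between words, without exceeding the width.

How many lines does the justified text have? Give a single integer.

Line 1: ['heart', 'happy'] (min_width=11, slack=0)
Line 2: ['triangle'] (min_width=8, slack=3)
Line 3: ['diamond'] (min_width=7, slack=4)
Line 4: ['diamond'] (min_width=7, slack=4)
Line 5: ['book', 'light'] (min_width=10, slack=1)
Line 6: ['we', 'capture'] (min_width=10, slack=1)
Line 7: ['laser', 'salt'] (min_width=10, slack=1)
Line 8: ['program', 'do'] (min_width=10, slack=1)
Line 9: ['snow', 'yellow'] (min_width=11, slack=0)
Line 10: ['segment'] (min_width=7, slack=4)
Line 11: ['address'] (min_width=7, slack=4)
Line 12: ['page', 'cold'] (min_width=9, slack=2)
Line 13: ['metal'] (min_width=5, slack=6)
Line 14: ['bright'] (min_width=6, slack=5)
Line 15: ['train'] (min_width=5, slack=6)
Line 16: ['string'] (min_width=6, slack=5)
Line 17: ['large', 'if'] (min_width=8, slack=3)
Line 18: ['chair', 'or'] (min_width=8, slack=3)
Total lines: 18

Answer: 18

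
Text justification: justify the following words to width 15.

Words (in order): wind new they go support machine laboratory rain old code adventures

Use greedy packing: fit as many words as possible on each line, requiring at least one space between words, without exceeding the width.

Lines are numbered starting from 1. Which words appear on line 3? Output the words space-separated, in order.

Line 1: ['wind', 'new', 'they'] (min_width=13, slack=2)
Line 2: ['go', 'support'] (min_width=10, slack=5)
Line 3: ['machine'] (min_width=7, slack=8)
Line 4: ['laboratory', 'rain'] (min_width=15, slack=0)
Line 5: ['old', 'code'] (min_width=8, slack=7)
Line 6: ['adventures'] (min_width=10, slack=5)

Answer: machine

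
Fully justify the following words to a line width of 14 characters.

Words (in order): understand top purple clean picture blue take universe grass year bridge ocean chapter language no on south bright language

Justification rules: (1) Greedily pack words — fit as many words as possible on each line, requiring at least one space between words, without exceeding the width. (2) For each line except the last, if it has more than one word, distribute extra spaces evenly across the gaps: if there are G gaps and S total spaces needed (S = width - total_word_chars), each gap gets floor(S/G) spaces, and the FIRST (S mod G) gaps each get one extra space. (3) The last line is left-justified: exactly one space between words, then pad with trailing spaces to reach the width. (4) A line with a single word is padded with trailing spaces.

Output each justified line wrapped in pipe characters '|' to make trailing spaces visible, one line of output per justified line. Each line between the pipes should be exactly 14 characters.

Answer: |understand top|
|purple   clean|
|picture   blue|
|take  universe|
|grass     year|
|bridge   ocean|
|chapter       |
|language no on|
|south   bright|
|language      |

Derivation:
Line 1: ['understand', 'top'] (min_width=14, slack=0)
Line 2: ['purple', 'clean'] (min_width=12, slack=2)
Line 3: ['picture', 'blue'] (min_width=12, slack=2)
Line 4: ['take', 'universe'] (min_width=13, slack=1)
Line 5: ['grass', 'year'] (min_width=10, slack=4)
Line 6: ['bridge', 'ocean'] (min_width=12, slack=2)
Line 7: ['chapter'] (min_width=7, slack=7)
Line 8: ['language', 'no', 'on'] (min_width=14, slack=0)
Line 9: ['south', 'bright'] (min_width=12, slack=2)
Line 10: ['language'] (min_width=8, slack=6)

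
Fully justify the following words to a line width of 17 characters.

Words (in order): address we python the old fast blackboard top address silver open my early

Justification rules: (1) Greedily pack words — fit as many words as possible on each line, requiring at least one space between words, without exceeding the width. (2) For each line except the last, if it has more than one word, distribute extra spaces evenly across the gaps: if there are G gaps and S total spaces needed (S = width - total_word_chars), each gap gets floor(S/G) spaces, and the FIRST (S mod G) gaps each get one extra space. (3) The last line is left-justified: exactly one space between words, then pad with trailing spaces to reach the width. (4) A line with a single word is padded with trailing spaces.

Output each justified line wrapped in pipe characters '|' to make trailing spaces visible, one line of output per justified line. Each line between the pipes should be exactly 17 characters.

Answer: |address we python|
|the    old   fast|
|blackboard    top|
|address    silver|
|open my early    |

Derivation:
Line 1: ['address', 'we', 'python'] (min_width=17, slack=0)
Line 2: ['the', 'old', 'fast'] (min_width=12, slack=5)
Line 3: ['blackboard', 'top'] (min_width=14, slack=3)
Line 4: ['address', 'silver'] (min_width=14, slack=3)
Line 5: ['open', 'my', 'early'] (min_width=13, slack=4)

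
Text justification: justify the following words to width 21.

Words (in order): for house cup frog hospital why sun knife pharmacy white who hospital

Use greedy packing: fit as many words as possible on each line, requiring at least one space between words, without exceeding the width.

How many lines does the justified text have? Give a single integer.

Line 1: ['for', 'house', 'cup', 'frog'] (min_width=18, slack=3)
Line 2: ['hospital', 'why', 'sun'] (min_width=16, slack=5)
Line 3: ['knife', 'pharmacy', 'white'] (min_width=20, slack=1)
Line 4: ['who', 'hospital'] (min_width=12, slack=9)
Total lines: 4

Answer: 4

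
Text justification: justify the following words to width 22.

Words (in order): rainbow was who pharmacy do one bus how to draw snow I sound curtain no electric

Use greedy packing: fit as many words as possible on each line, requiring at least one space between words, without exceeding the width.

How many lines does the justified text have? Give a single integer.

Answer: 5

Derivation:
Line 1: ['rainbow', 'was', 'who'] (min_width=15, slack=7)
Line 2: ['pharmacy', 'do', 'one', 'bus'] (min_width=19, slack=3)
Line 3: ['how', 'to', 'draw', 'snow', 'I'] (min_width=18, slack=4)
Line 4: ['sound', 'curtain', 'no'] (min_width=16, slack=6)
Line 5: ['electric'] (min_width=8, slack=14)
Total lines: 5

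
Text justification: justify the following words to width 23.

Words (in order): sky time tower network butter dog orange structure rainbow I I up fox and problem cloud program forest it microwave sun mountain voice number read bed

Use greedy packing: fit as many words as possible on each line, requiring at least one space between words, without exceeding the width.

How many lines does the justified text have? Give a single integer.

Answer: 7

Derivation:
Line 1: ['sky', 'time', 'tower', 'network'] (min_width=22, slack=1)
Line 2: ['butter', 'dog', 'orange'] (min_width=17, slack=6)
Line 3: ['structure', 'rainbow', 'I', 'I'] (min_width=21, slack=2)
Line 4: ['up', 'fox', 'and', 'problem'] (min_width=18, slack=5)
Line 5: ['cloud', 'program', 'forest', 'it'] (min_width=23, slack=0)
Line 6: ['microwave', 'sun', 'mountain'] (min_width=22, slack=1)
Line 7: ['voice', 'number', 'read', 'bed'] (min_width=21, slack=2)
Total lines: 7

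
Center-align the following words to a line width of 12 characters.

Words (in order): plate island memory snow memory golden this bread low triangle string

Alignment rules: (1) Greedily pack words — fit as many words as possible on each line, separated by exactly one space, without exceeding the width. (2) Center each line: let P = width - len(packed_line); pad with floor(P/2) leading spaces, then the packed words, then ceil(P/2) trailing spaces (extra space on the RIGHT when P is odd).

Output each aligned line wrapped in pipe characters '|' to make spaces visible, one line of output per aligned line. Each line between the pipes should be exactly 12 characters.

Answer: |plate island|
|memory snow |
|   memory   |
|golden this |
| bread low  |
|  triangle  |
|   string   |

Derivation:
Line 1: ['plate', 'island'] (min_width=12, slack=0)
Line 2: ['memory', 'snow'] (min_width=11, slack=1)
Line 3: ['memory'] (min_width=6, slack=6)
Line 4: ['golden', 'this'] (min_width=11, slack=1)
Line 5: ['bread', 'low'] (min_width=9, slack=3)
Line 6: ['triangle'] (min_width=8, slack=4)
Line 7: ['string'] (min_width=6, slack=6)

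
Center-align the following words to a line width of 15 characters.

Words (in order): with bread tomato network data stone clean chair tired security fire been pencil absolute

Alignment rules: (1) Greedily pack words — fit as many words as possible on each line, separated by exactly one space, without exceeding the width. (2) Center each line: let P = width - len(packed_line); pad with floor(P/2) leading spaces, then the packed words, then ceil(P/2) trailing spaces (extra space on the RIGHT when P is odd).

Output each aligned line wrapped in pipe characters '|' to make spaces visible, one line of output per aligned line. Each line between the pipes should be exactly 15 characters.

Answer: |  with bread   |
|tomato network |
|  data stone   |
|  clean chair  |
|tired security |
|   fire been   |
|pencil absolute|

Derivation:
Line 1: ['with', 'bread'] (min_width=10, slack=5)
Line 2: ['tomato', 'network'] (min_width=14, slack=1)
Line 3: ['data', 'stone'] (min_width=10, slack=5)
Line 4: ['clean', 'chair'] (min_width=11, slack=4)
Line 5: ['tired', 'security'] (min_width=14, slack=1)
Line 6: ['fire', 'been'] (min_width=9, slack=6)
Line 7: ['pencil', 'absolute'] (min_width=15, slack=0)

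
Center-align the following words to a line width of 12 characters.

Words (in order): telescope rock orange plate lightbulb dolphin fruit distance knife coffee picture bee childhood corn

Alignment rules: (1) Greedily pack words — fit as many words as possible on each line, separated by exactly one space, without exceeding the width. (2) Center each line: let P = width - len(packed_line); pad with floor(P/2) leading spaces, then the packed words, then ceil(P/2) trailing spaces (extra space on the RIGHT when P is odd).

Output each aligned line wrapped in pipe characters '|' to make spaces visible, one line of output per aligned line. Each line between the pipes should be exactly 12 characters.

Line 1: ['telescope'] (min_width=9, slack=3)
Line 2: ['rock', 'orange'] (min_width=11, slack=1)
Line 3: ['plate'] (min_width=5, slack=7)
Line 4: ['lightbulb'] (min_width=9, slack=3)
Line 5: ['dolphin'] (min_width=7, slack=5)
Line 6: ['fruit'] (min_width=5, slack=7)
Line 7: ['distance'] (min_width=8, slack=4)
Line 8: ['knife', 'coffee'] (min_width=12, slack=0)
Line 9: ['picture', 'bee'] (min_width=11, slack=1)
Line 10: ['childhood'] (min_width=9, slack=3)
Line 11: ['corn'] (min_width=4, slack=8)

Answer: | telescope  |
|rock orange |
|   plate    |
| lightbulb  |
|  dolphin   |
|   fruit    |
|  distance  |
|knife coffee|
|picture bee |
| childhood  |
|    corn    |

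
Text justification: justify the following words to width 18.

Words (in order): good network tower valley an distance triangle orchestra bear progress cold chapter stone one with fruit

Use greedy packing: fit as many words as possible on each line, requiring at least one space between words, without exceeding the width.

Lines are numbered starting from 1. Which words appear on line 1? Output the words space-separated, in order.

Line 1: ['good', 'network', 'tower'] (min_width=18, slack=0)
Line 2: ['valley', 'an', 'distance'] (min_width=18, slack=0)
Line 3: ['triangle', 'orchestra'] (min_width=18, slack=0)
Line 4: ['bear', 'progress', 'cold'] (min_width=18, slack=0)
Line 5: ['chapter', 'stone', 'one'] (min_width=17, slack=1)
Line 6: ['with', 'fruit'] (min_width=10, slack=8)

Answer: good network tower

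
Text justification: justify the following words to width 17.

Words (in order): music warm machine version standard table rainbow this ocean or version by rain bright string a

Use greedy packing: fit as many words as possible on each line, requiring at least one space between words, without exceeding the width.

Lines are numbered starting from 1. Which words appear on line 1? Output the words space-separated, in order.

Line 1: ['music', 'warm'] (min_width=10, slack=7)
Line 2: ['machine', 'version'] (min_width=15, slack=2)
Line 3: ['standard', 'table'] (min_width=14, slack=3)
Line 4: ['rainbow', 'this'] (min_width=12, slack=5)
Line 5: ['ocean', 'or', 'version'] (min_width=16, slack=1)
Line 6: ['by', 'rain', 'bright'] (min_width=14, slack=3)
Line 7: ['string', 'a'] (min_width=8, slack=9)

Answer: music warm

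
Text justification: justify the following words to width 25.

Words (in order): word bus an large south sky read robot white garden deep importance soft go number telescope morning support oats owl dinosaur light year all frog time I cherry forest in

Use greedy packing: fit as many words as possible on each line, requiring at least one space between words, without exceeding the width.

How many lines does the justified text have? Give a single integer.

Answer: 8

Derivation:
Line 1: ['word', 'bus', 'an', 'large', 'south'] (min_width=23, slack=2)
Line 2: ['sky', 'read', 'robot', 'white'] (min_width=20, slack=5)
Line 3: ['garden', 'deep', 'importance'] (min_width=22, slack=3)
Line 4: ['soft', 'go', 'number', 'telescope'] (min_width=24, slack=1)
Line 5: ['morning', 'support', 'oats', 'owl'] (min_width=24, slack=1)
Line 6: ['dinosaur', 'light', 'year', 'all'] (min_width=23, slack=2)
Line 7: ['frog', 'time', 'I', 'cherry', 'forest'] (min_width=25, slack=0)
Line 8: ['in'] (min_width=2, slack=23)
Total lines: 8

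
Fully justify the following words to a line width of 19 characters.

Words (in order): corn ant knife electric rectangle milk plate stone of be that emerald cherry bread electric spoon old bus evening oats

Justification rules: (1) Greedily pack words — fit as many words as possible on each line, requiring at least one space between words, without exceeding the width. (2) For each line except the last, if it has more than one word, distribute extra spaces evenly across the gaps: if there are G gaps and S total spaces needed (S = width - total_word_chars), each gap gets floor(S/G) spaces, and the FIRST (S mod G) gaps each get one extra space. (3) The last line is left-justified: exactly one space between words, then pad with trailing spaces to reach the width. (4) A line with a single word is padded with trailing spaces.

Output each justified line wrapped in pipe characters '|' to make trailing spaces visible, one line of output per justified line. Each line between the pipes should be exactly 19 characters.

Answer: |corn    ant   knife|
|electric  rectangle|
|milk plate stone of|
|be   that   emerald|
|cherry        bread|
|electric  spoon old|
|bus evening oats   |

Derivation:
Line 1: ['corn', 'ant', 'knife'] (min_width=14, slack=5)
Line 2: ['electric', 'rectangle'] (min_width=18, slack=1)
Line 3: ['milk', 'plate', 'stone', 'of'] (min_width=19, slack=0)
Line 4: ['be', 'that', 'emerald'] (min_width=15, slack=4)
Line 5: ['cherry', 'bread'] (min_width=12, slack=7)
Line 6: ['electric', 'spoon', 'old'] (min_width=18, slack=1)
Line 7: ['bus', 'evening', 'oats'] (min_width=16, slack=3)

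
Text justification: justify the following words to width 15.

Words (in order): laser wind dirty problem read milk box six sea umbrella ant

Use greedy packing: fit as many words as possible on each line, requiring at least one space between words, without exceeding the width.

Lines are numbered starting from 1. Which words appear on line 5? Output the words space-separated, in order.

Line 1: ['laser', 'wind'] (min_width=10, slack=5)
Line 2: ['dirty', 'problem'] (min_width=13, slack=2)
Line 3: ['read', 'milk', 'box'] (min_width=13, slack=2)
Line 4: ['six', 'sea'] (min_width=7, slack=8)
Line 5: ['umbrella', 'ant'] (min_width=12, slack=3)

Answer: umbrella ant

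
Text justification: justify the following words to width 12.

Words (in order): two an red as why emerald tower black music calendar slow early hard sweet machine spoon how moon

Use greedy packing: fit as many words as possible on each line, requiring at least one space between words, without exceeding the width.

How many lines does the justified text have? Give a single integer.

Line 1: ['two', 'an', 'red'] (min_width=10, slack=2)
Line 2: ['as', 'why'] (min_width=6, slack=6)
Line 3: ['emerald'] (min_width=7, slack=5)
Line 4: ['tower', 'black'] (min_width=11, slack=1)
Line 5: ['music'] (min_width=5, slack=7)
Line 6: ['calendar'] (min_width=8, slack=4)
Line 7: ['slow', 'early'] (min_width=10, slack=2)
Line 8: ['hard', 'sweet'] (min_width=10, slack=2)
Line 9: ['machine'] (min_width=7, slack=5)
Line 10: ['spoon', 'how'] (min_width=9, slack=3)
Line 11: ['moon'] (min_width=4, slack=8)
Total lines: 11

Answer: 11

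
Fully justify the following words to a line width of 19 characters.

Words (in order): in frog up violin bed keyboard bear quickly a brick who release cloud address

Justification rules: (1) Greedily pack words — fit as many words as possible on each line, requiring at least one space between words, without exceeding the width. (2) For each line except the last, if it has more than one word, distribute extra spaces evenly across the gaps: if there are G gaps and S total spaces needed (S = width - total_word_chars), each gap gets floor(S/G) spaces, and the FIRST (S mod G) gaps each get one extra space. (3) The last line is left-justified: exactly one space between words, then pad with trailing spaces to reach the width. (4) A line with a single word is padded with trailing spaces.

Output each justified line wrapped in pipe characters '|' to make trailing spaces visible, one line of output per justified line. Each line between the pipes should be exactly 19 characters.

Line 1: ['in', 'frog', 'up', 'violin'] (min_width=17, slack=2)
Line 2: ['bed', 'keyboard', 'bear'] (min_width=17, slack=2)
Line 3: ['quickly', 'a', 'brick', 'who'] (min_width=19, slack=0)
Line 4: ['release', 'cloud'] (min_width=13, slack=6)
Line 5: ['address'] (min_width=7, slack=12)

Answer: |in  frog  up violin|
|bed  keyboard  bear|
|quickly a brick who|
|release       cloud|
|address            |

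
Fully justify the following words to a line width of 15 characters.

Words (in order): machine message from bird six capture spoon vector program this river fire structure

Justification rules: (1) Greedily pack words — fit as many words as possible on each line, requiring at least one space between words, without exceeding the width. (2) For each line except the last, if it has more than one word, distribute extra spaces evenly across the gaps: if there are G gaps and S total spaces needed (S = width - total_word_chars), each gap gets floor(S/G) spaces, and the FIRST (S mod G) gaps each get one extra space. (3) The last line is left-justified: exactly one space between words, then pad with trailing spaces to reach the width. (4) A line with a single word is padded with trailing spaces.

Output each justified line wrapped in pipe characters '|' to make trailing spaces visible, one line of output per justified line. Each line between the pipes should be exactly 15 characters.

Answer: |machine message|
|from  bird  six|
|capture   spoon|
|vector  program|
|this river fire|
|structure      |

Derivation:
Line 1: ['machine', 'message'] (min_width=15, slack=0)
Line 2: ['from', 'bird', 'six'] (min_width=13, slack=2)
Line 3: ['capture', 'spoon'] (min_width=13, slack=2)
Line 4: ['vector', 'program'] (min_width=14, slack=1)
Line 5: ['this', 'river', 'fire'] (min_width=15, slack=0)
Line 6: ['structure'] (min_width=9, slack=6)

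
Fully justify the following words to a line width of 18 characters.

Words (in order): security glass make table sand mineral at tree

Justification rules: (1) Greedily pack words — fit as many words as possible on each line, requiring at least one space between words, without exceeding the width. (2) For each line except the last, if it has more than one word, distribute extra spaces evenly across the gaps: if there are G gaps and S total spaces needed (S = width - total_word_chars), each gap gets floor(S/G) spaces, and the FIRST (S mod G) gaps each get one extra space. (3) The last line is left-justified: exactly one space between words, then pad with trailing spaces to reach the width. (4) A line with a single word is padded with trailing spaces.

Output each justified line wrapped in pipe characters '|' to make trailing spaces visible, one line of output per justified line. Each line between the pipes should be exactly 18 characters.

Answer: |security     glass|
|make   table  sand|
|mineral at tree   |

Derivation:
Line 1: ['security', 'glass'] (min_width=14, slack=4)
Line 2: ['make', 'table', 'sand'] (min_width=15, slack=3)
Line 3: ['mineral', 'at', 'tree'] (min_width=15, slack=3)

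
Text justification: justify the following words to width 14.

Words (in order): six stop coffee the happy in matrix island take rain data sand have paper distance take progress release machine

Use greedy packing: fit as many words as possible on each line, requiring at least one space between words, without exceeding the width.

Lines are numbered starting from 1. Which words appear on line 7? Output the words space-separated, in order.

Line 1: ['six', 'stop'] (min_width=8, slack=6)
Line 2: ['coffee', 'the'] (min_width=10, slack=4)
Line 3: ['happy', 'in'] (min_width=8, slack=6)
Line 4: ['matrix', 'island'] (min_width=13, slack=1)
Line 5: ['take', 'rain', 'data'] (min_width=14, slack=0)
Line 6: ['sand', 'have'] (min_width=9, slack=5)
Line 7: ['paper', 'distance'] (min_width=14, slack=0)
Line 8: ['take', 'progress'] (min_width=13, slack=1)
Line 9: ['release'] (min_width=7, slack=7)
Line 10: ['machine'] (min_width=7, slack=7)

Answer: paper distance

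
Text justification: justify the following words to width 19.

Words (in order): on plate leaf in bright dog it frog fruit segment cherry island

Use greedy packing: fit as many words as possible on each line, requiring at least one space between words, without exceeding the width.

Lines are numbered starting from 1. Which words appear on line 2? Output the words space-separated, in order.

Answer: bright dog it frog

Derivation:
Line 1: ['on', 'plate', 'leaf', 'in'] (min_width=16, slack=3)
Line 2: ['bright', 'dog', 'it', 'frog'] (min_width=18, slack=1)
Line 3: ['fruit', 'segment'] (min_width=13, slack=6)
Line 4: ['cherry', 'island'] (min_width=13, slack=6)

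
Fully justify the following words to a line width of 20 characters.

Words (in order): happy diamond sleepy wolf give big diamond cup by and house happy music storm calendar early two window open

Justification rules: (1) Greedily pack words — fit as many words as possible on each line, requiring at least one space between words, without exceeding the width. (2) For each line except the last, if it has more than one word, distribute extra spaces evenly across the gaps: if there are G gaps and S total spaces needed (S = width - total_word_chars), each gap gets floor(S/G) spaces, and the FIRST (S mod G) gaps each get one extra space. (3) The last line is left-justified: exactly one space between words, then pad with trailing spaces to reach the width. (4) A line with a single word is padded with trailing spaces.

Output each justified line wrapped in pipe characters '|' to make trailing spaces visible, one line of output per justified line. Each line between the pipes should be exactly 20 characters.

Answer: |happy diamond sleepy|
|wolf     give    big|
|diamond  cup  by and|
|house   happy  music|
|storm calendar early|
|two window open     |

Derivation:
Line 1: ['happy', 'diamond', 'sleepy'] (min_width=20, slack=0)
Line 2: ['wolf', 'give', 'big'] (min_width=13, slack=7)
Line 3: ['diamond', 'cup', 'by', 'and'] (min_width=18, slack=2)
Line 4: ['house', 'happy', 'music'] (min_width=17, slack=3)
Line 5: ['storm', 'calendar', 'early'] (min_width=20, slack=0)
Line 6: ['two', 'window', 'open'] (min_width=15, slack=5)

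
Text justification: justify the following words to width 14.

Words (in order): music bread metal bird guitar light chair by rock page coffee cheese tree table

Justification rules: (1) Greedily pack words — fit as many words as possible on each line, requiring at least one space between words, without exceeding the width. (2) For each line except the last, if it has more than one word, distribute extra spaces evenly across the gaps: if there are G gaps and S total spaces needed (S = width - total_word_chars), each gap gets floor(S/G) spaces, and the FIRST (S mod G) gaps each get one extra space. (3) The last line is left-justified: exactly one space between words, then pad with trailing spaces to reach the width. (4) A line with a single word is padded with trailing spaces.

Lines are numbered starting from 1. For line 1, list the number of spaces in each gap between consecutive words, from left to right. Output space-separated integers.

Answer: 4

Derivation:
Line 1: ['music', 'bread'] (min_width=11, slack=3)
Line 2: ['metal', 'bird'] (min_width=10, slack=4)
Line 3: ['guitar', 'light'] (min_width=12, slack=2)
Line 4: ['chair', 'by', 'rock'] (min_width=13, slack=1)
Line 5: ['page', 'coffee'] (min_width=11, slack=3)
Line 6: ['cheese', 'tree'] (min_width=11, slack=3)
Line 7: ['table'] (min_width=5, slack=9)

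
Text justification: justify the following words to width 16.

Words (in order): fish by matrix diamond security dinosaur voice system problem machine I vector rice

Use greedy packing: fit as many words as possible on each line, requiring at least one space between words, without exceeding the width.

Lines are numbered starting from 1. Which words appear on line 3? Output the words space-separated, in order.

Answer: dinosaur voice

Derivation:
Line 1: ['fish', 'by', 'matrix'] (min_width=14, slack=2)
Line 2: ['diamond', 'security'] (min_width=16, slack=0)
Line 3: ['dinosaur', 'voice'] (min_width=14, slack=2)
Line 4: ['system', 'problem'] (min_width=14, slack=2)
Line 5: ['machine', 'I', 'vector'] (min_width=16, slack=0)
Line 6: ['rice'] (min_width=4, slack=12)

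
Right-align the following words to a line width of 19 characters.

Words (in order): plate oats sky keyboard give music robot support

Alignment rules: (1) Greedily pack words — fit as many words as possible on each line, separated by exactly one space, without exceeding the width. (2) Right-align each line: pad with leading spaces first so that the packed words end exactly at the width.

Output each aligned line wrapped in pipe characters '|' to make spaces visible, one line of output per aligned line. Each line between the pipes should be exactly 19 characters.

Line 1: ['plate', 'oats', 'sky'] (min_width=14, slack=5)
Line 2: ['keyboard', 'give', 'music'] (min_width=19, slack=0)
Line 3: ['robot', 'support'] (min_width=13, slack=6)

Answer: |     plate oats sky|
|keyboard give music|
|      robot support|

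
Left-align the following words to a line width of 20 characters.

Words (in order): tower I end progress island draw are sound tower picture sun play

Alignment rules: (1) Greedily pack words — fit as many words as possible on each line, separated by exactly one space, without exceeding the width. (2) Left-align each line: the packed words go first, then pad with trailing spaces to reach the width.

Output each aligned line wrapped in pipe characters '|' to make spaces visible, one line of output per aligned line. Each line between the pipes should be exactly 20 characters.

Line 1: ['tower', 'I', 'end', 'progress'] (min_width=20, slack=0)
Line 2: ['island', 'draw', 'are'] (min_width=15, slack=5)
Line 3: ['sound', 'tower', 'picture'] (min_width=19, slack=1)
Line 4: ['sun', 'play'] (min_width=8, slack=12)

Answer: |tower I end progress|
|island draw are     |
|sound tower picture |
|sun play            |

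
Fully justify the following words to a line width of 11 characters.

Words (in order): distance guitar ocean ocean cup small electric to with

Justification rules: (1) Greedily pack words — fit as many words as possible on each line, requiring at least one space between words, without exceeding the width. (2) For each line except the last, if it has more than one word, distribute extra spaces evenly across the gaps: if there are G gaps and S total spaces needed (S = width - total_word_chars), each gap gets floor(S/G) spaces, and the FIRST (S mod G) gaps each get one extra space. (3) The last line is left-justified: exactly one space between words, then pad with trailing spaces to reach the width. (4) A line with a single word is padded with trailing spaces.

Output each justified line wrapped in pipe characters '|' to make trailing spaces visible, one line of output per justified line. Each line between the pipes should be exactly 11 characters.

Answer: |distance   |
|guitar     |
|ocean ocean|
|cup   small|
|electric to|
|with       |

Derivation:
Line 1: ['distance'] (min_width=8, slack=3)
Line 2: ['guitar'] (min_width=6, slack=5)
Line 3: ['ocean', 'ocean'] (min_width=11, slack=0)
Line 4: ['cup', 'small'] (min_width=9, slack=2)
Line 5: ['electric', 'to'] (min_width=11, slack=0)
Line 6: ['with'] (min_width=4, slack=7)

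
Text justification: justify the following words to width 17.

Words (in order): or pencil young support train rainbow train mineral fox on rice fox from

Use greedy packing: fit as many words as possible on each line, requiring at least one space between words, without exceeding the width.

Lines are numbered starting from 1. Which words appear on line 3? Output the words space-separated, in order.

Answer: rainbow train

Derivation:
Line 1: ['or', 'pencil', 'young'] (min_width=15, slack=2)
Line 2: ['support', 'train'] (min_width=13, slack=4)
Line 3: ['rainbow', 'train'] (min_width=13, slack=4)
Line 4: ['mineral', 'fox', 'on'] (min_width=14, slack=3)
Line 5: ['rice', 'fox', 'from'] (min_width=13, slack=4)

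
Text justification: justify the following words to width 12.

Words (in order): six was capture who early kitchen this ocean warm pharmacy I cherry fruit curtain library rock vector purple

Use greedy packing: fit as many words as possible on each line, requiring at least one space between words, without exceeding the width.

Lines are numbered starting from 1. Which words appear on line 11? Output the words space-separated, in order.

Line 1: ['six', 'was'] (min_width=7, slack=5)
Line 2: ['capture', 'who'] (min_width=11, slack=1)
Line 3: ['early'] (min_width=5, slack=7)
Line 4: ['kitchen', 'this'] (min_width=12, slack=0)
Line 5: ['ocean', 'warm'] (min_width=10, slack=2)
Line 6: ['pharmacy', 'I'] (min_width=10, slack=2)
Line 7: ['cherry', 'fruit'] (min_width=12, slack=0)
Line 8: ['curtain'] (min_width=7, slack=5)
Line 9: ['library', 'rock'] (min_width=12, slack=0)
Line 10: ['vector'] (min_width=6, slack=6)
Line 11: ['purple'] (min_width=6, slack=6)

Answer: purple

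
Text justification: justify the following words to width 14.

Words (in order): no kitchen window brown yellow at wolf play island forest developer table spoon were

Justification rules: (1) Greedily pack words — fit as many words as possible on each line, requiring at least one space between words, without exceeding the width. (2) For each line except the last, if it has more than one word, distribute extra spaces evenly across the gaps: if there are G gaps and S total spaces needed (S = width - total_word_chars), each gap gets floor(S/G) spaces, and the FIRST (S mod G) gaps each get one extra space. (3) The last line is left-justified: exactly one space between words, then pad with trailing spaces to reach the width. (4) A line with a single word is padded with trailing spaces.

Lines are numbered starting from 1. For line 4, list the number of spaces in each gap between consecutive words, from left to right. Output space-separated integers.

Line 1: ['no', 'kitchen'] (min_width=10, slack=4)
Line 2: ['window', 'brown'] (min_width=12, slack=2)
Line 3: ['yellow', 'at', 'wolf'] (min_width=14, slack=0)
Line 4: ['play', 'island'] (min_width=11, slack=3)
Line 5: ['forest'] (min_width=6, slack=8)
Line 6: ['developer'] (min_width=9, slack=5)
Line 7: ['table', 'spoon'] (min_width=11, slack=3)
Line 8: ['were'] (min_width=4, slack=10)

Answer: 4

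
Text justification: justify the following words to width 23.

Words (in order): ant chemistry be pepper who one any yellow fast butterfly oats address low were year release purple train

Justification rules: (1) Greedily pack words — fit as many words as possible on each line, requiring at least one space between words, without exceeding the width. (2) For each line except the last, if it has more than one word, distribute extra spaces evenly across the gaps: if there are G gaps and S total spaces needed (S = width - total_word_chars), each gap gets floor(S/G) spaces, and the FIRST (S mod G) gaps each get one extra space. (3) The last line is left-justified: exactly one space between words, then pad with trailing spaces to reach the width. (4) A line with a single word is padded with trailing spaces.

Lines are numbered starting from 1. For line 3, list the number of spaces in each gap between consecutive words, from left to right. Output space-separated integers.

Line 1: ['ant', 'chemistry', 'be', 'pepper'] (min_width=23, slack=0)
Line 2: ['who', 'one', 'any', 'yellow', 'fast'] (min_width=23, slack=0)
Line 3: ['butterfly', 'oats', 'address'] (min_width=22, slack=1)
Line 4: ['low', 'were', 'year', 'release'] (min_width=21, slack=2)
Line 5: ['purple', 'train'] (min_width=12, slack=11)

Answer: 2 1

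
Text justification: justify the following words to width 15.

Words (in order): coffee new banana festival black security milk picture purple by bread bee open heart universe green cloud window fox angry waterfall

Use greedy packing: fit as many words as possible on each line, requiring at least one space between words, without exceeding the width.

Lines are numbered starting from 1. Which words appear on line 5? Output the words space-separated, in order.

Line 1: ['coffee', 'new'] (min_width=10, slack=5)
Line 2: ['banana', 'festival'] (min_width=15, slack=0)
Line 3: ['black', 'security'] (min_width=14, slack=1)
Line 4: ['milk', 'picture'] (min_width=12, slack=3)
Line 5: ['purple', 'by', 'bread'] (min_width=15, slack=0)
Line 6: ['bee', 'open', 'heart'] (min_width=14, slack=1)
Line 7: ['universe', 'green'] (min_width=14, slack=1)
Line 8: ['cloud', 'window'] (min_width=12, slack=3)
Line 9: ['fox', 'angry'] (min_width=9, slack=6)
Line 10: ['waterfall'] (min_width=9, slack=6)

Answer: purple by bread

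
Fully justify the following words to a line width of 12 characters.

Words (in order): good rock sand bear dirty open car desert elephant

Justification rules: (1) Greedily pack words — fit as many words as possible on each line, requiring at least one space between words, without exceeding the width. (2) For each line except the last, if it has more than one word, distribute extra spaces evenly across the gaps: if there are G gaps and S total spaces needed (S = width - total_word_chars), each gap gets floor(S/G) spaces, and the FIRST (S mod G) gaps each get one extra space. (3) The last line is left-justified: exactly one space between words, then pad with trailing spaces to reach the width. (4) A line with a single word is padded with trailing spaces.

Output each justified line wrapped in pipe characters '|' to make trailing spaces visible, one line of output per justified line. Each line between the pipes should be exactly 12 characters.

Line 1: ['good', 'rock'] (min_width=9, slack=3)
Line 2: ['sand', 'bear'] (min_width=9, slack=3)
Line 3: ['dirty', 'open'] (min_width=10, slack=2)
Line 4: ['car', 'desert'] (min_width=10, slack=2)
Line 5: ['elephant'] (min_width=8, slack=4)

Answer: |good    rock|
|sand    bear|
|dirty   open|
|car   desert|
|elephant    |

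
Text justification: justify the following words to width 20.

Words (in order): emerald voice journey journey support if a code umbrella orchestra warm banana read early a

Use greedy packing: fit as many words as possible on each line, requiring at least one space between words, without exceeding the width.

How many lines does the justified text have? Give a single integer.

Line 1: ['emerald', 'voice'] (min_width=13, slack=7)
Line 2: ['journey', 'journey'] (min_width=15, slack=5)
Line 3: ['support', 'if', 'a', 'code'] (min_width=17, slack=3)
Line 4: ['umbrella', 'orchestra'] (min_width=18, slack=2)
Line 5: ['warm', 'banana', 'read'] (min_width=16, slack=4)
Line 6: ['early', 'a'] (min_width=7, slack=13)
Total lines: 6

Answer: 6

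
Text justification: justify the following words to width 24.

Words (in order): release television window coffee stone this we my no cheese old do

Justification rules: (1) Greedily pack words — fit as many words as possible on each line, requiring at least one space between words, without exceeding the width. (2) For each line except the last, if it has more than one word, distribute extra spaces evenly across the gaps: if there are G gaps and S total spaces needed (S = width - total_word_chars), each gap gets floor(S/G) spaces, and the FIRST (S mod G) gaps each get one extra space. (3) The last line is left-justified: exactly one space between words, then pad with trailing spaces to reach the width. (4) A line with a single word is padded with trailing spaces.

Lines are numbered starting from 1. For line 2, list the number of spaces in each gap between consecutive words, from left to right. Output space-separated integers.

Line 1: ['release', 'television'] (min_width=18, slack=6)
Line 2: ['window', 'coffee', 'stone', 'this'] (min_width=24, slack=0)
Line 3: ['we', 'my', 'no', 'cheese', 'old', 'do'] (min_width=22, slack=2)

Answer: 1 1 1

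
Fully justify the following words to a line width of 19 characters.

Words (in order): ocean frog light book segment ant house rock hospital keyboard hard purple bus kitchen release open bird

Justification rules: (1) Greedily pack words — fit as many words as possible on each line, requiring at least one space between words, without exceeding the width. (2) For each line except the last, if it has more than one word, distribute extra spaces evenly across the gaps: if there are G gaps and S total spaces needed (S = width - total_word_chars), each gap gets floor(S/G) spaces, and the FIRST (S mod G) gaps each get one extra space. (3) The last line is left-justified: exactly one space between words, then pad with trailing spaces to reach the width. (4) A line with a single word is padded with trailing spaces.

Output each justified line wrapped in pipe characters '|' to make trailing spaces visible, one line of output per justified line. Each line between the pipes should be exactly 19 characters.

Line 1: ['ocean', 'frog', 'light'] (min_width=16, slack=3)
Line 2: ['book', 'segment', 'ant'] (min_width=16, slack=3)
Line 3: ['house', 'rock', 'hospital'] (min_width=19, slack=0)
Line 4: ['keyboard', 'hard'] (min_width=13, slack=6)
Line 5: ['purple', 'bus', 'kitchen'] (min_width=18, slack=1)
Line 6: ['release', 'open', 'bird'] (min_width=17, slack=2)

Answer: |ocean   frog  light|
|book   segment  ant|
|house rock hospital|
|keyboard       hard|
|purple  bus kitchen|
|release open bird  |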